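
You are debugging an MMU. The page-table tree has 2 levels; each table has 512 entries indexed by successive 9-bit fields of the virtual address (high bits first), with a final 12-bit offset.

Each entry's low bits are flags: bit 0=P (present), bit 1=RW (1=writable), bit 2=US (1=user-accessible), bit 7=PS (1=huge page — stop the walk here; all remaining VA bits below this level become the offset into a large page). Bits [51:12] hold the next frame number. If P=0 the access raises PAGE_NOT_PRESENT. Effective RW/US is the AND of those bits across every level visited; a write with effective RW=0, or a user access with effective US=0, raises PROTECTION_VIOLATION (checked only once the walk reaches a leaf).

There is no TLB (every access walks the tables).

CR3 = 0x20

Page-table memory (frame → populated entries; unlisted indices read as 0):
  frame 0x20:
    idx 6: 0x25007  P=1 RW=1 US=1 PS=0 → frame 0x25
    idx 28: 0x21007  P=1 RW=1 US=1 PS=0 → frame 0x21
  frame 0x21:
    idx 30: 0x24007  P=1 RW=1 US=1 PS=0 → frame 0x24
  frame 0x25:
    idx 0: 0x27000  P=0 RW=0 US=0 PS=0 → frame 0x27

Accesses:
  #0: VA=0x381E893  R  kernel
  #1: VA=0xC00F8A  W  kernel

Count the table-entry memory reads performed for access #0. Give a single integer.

Walk each access:
#0 VA=0x381E893 (r,kernel):
  lvl0: tbl 0x20, slot 28 ⇒ 0x21007 (P1/RW1/US1/PS0)
  lvl1: tbl 0x21, slot 30 ⇒ 0x24007 (P1/RW1/US1/PS0)
  → PA=0x24893  (2 entries read)
#1 VA=0xC00F8A (w,kernel):
  lvl0: tbl 0x20, slot 6 ⇒ 0x25007 (P1/RW1/US1/PS0)
  lvl1: tbl 0x25, slot 0 ⇒ 0x27000 (P0/RW0/US0/PS0)
  → PAGE_NOT_PRESENT  (2 entries read)

Entries read for #0: 2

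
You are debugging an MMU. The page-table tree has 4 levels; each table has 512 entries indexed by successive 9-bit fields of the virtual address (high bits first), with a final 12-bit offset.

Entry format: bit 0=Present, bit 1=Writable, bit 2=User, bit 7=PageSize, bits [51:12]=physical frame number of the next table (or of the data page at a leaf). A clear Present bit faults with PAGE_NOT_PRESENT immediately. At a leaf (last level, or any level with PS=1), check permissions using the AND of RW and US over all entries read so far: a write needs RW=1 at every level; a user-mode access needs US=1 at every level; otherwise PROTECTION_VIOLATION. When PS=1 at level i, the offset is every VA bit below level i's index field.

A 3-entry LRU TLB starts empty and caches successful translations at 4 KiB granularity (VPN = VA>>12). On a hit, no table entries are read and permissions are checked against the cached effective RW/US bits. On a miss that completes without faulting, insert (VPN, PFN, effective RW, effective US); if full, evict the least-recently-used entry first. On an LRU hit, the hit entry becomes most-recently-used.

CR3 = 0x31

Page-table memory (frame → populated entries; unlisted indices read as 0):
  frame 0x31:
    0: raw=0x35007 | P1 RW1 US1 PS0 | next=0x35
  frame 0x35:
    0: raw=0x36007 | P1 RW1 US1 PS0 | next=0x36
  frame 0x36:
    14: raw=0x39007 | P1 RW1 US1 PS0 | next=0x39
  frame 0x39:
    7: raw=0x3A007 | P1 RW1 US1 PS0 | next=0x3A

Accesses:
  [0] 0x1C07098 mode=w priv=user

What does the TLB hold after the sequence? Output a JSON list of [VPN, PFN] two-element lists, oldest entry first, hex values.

Walk each access:
#0 VA=0x1C07098 (w,user):
  [0] read 0x31 idx=0: raw=0x35007 flags P=1 W=1 U=1 S=0
  [1] read 0x35 idx=0: raw=0x36007 flags P=1 W=1 U=1 S=0
  [2] read 0x36 idx=14: raw=0x39007 flags P=1 W=1 U=1 S=0
  [3] read 0x39 idx=7: raw=0x3A007 flags P=1 W=1 U=1 S=0
  ⇒ phys 0x3A098  [4 reads]

TLB: [["0x1C07", "0x3A"]]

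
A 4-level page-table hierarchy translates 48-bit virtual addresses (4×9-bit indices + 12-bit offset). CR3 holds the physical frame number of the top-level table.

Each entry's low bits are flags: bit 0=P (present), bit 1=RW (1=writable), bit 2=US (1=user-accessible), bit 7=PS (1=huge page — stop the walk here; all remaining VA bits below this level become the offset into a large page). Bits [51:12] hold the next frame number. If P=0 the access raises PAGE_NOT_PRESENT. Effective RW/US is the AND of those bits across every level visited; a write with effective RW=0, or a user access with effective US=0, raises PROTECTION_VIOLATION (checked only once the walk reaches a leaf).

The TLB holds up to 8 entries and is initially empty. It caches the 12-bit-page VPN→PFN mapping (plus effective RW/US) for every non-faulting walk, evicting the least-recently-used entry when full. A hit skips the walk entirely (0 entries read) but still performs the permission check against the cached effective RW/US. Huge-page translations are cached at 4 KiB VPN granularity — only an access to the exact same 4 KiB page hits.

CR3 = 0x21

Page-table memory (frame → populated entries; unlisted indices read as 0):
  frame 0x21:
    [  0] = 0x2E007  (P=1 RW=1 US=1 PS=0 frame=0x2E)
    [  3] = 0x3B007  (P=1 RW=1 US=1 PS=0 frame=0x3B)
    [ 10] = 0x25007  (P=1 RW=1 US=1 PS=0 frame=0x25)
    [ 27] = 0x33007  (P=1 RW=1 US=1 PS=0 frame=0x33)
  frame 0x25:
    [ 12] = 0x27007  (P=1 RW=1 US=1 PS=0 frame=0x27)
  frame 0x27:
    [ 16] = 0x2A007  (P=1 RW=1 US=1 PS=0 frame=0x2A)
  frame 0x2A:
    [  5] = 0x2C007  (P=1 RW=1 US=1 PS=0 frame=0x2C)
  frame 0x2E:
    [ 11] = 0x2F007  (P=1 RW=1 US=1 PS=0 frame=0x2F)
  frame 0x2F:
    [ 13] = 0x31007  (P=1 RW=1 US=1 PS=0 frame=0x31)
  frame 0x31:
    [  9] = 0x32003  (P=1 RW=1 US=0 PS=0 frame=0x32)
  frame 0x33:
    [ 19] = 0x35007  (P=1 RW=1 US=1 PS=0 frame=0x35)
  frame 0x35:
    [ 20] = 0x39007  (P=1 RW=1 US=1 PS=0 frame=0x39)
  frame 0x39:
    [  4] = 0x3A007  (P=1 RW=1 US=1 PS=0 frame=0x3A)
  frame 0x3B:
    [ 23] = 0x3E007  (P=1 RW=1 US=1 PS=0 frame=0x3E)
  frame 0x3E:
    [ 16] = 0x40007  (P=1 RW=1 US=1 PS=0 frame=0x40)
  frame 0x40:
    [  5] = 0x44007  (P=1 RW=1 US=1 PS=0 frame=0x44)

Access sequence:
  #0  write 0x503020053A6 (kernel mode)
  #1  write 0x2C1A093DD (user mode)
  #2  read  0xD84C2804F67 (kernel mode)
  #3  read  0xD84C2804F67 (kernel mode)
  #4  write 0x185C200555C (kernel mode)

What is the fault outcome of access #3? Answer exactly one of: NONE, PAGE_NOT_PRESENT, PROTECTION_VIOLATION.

Per-access translation:
#0 VA=0x503020053A6 (w,kernel):
  lvl0: tbl 0x21, slot 10 ⇒ 0x25007 (P1/RW1/US1/PS0)
  lvl1: tbl 0x25, slot 12 ⇒ 0x27007 (P1/RW1/US1/PS0)
  lvl2: tbl 0x27, slot 16 ⇒ 0x2A007 (P1/RW1/US1/PS0)
  lvl3: tbl 0x2A, slot 5 ⇒ 0x2C007 (P1/RW1/US1/PS0)
  ⇒ phys 0x2C3A6  [4 reads]
#1 VA=0x2C1A093DD (w,user):
  lvl0: tbl 0x21, slot 0 ⇒ 0x2E007 (P1/RW1/US1/PS0)
  lvl1: tbl 0x2E, slot 11 ⇒ 0x2F007 (P1/RW1/US1/PS0)
  lvl2: tbl 0x2F, slot 13 ⇒ 0x31007 (P1/RW1/US1/PS0)
  lvl3: tbl 0x31, slot 9 ⇒ 0x32003 (P1/RW1/US0/PS0)
  ⇒ fault: PROTECTION_VIOLATION  — 4 lookups
#2 VA=0xD84C2804F67 (r,kernel):
  lvl0: tbl 0x21, slot 27 ⇒ 0x33007 (P1/RW1/US1/PS0)
  lvl1: tbl 0x33, slot 19 ⇒ 0x35007 (P1/RW1/US1/PS0)
  lvl2: tbl 0x35, slot 20 ⇒ 0x39007 (P1/RW1/US1/PS0)
  lvl3: tbl 0x39, slot 4 ⇒ 0x3A007 (P1/RW1/US1/PS0)
  ⇒ phys 0x3AF67  [4 reads]
#3 VA=0xD84C2804F67 (r,kernel):
  TLB hit vpn=0xD84C2804 → PA=0x3AF67
#4 VA=0x185C200555C (w,kernel):
  lvl0: tbl 0x21, slot 3 ⇒ 0x3B007 (P1/RW1/US1/PS0)
  lvl1: tbl 0x3B, slot 23 ⇒ 0x3E007 (P1/RW1/US1/PS0)
  lvl2: tbl 0x3E, slot 16 ⇒ 0x40007 (P1/RW1/US1/PS0)
  lvl3: tbl 0x40, slot 5 ⇒ 0x44007 (P1/RW1/US1/PS0)
  ⇒ phys 0x4455C  [4 reads]

Access #3 fault: NONE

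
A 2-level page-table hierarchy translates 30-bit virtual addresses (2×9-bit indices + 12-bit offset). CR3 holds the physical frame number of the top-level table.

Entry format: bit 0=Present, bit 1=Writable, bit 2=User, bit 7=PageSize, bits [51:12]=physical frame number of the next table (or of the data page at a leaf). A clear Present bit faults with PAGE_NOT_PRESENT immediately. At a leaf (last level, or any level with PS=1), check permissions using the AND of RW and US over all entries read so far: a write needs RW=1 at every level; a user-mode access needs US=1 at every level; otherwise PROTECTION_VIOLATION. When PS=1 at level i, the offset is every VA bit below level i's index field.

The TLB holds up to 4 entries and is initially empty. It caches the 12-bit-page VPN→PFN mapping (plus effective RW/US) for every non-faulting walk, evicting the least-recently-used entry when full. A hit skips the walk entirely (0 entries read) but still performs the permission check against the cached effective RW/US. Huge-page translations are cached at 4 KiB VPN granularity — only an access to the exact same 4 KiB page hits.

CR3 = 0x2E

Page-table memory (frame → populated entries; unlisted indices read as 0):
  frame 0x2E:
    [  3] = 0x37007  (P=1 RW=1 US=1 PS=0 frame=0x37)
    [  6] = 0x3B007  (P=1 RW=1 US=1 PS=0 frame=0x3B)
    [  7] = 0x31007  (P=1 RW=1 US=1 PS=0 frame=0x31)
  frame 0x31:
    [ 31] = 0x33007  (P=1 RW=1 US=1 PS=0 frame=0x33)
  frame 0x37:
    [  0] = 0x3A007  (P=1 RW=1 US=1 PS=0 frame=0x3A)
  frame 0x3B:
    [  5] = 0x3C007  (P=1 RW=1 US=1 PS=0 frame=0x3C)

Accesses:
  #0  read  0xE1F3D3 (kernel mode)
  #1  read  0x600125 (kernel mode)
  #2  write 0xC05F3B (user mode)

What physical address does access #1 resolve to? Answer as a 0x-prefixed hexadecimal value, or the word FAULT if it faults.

Per-access translation:
#0 VA=0xE1F3D3 (r,kernel):
  L0 @0x2E[7] → 0x31007  P=1,RW=1,US=1,PS=0
  L1 @0x31[31] → 0x33007  P=1,RW=1,US=1,PS=0
  → PA=0x333D3  (2 entries read)
#1 VA=0x600125 (r,kernel):
  L0 @0x2E[3] → 0x37007  P=1,RW=1,US=1,PS=0
  L1 @0x37[0] → 0x3A007  P=1,RW=1,US=1,PS=0
  → PA=0x3A125  (2 entries read)
#2 VA=0xC05F3B (w,user):
  L0 @0x2E[6] → 0x3B007  P=1,RW=1,US=1,PS=0
  L1 @0x3B[5] → 0x3C007  P=1,RW=1,US=1,PS=0
  → PA=0x3CF3B  (2 entries read)

Access #1 PA: 0x3A125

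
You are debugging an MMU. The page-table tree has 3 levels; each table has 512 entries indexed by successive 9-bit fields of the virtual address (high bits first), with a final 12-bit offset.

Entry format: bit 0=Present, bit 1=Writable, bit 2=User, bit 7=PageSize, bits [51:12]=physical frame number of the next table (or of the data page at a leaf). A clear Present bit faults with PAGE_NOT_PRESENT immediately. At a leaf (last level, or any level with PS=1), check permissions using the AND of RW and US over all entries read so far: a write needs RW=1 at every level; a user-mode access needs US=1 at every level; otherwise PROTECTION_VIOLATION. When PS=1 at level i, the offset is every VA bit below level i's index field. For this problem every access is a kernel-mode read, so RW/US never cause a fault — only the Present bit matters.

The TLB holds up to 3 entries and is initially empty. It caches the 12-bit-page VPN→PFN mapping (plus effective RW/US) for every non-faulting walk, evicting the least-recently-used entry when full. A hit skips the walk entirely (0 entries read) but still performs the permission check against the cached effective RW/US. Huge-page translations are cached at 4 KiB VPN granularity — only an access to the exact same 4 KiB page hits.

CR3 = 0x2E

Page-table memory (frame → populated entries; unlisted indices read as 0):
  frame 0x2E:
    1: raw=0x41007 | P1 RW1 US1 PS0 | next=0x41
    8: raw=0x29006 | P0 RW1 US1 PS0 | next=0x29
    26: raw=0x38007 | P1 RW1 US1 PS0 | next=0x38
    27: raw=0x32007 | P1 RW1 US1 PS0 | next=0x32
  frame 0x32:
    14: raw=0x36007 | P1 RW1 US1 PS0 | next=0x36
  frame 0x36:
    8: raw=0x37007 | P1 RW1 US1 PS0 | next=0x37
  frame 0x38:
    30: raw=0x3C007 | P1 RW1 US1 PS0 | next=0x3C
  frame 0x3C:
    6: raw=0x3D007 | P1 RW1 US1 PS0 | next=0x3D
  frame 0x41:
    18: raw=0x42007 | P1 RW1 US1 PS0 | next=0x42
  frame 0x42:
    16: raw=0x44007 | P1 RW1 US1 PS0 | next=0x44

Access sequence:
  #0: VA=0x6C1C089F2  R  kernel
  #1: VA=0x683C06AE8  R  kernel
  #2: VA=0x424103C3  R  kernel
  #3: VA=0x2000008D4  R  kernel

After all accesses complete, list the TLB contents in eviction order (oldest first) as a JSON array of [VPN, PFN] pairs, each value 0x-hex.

Trace:
#0 VA=0x6C1C089F2 (r,kernel):
  lvl0: tbl 0x2E, slot 27 ⇒ 0x32007 (P1/RW1/US1/PS0)
  lvl1: tbl 0x32, slot 14 ⇒ 0x36007 (P1/RW1/US1/PS0)
  lvl2: tbl 0x36, slot 8 ⇒ 0x37007 (P1/RW1/US1/PS0)
  → PA=0x379F2  (3 entries read)
#1 VA=0x683C06AE8 (r,kernel):
  lvl0: tbl 0x2E, slot 26 ⇒ 0x38007 (P1/RW1/US1/PS0)
  lvl1: tbl 0x38, slot 30 ⇒ 0x3C007 (P1/RW1/US1/PS0)
  lvl2: tbl 0x3C, slot 6 ⇒ 0x3D007 (P1/RW1/US1/PS0)
  → PA=0x3DAE8  (3 entries read)
#2 VA=0x424103C3 (r,kernel):
  lvl0: tbl 0x2E, slot 1 ⇒ 0x41007 (P1/RW1/US1/PS0)
  lvl1: tbl 0x41, slot 18 ⇒ 0x42007 (P1/RW1/US1/PS0)
  lvl2: tbl 0x42, slot 16 ⇒ 0x44007 (P1/RW1/US1/PS0)
  → PA=0x443C3  (3 entries read)
#3 VA=0x2000008D4 (r,kernel):
  lvl0: tbl 0x2E, slot 8 ⇒ 0x29006 (P0/RW1/US1/PS0)
  ✗ PAGE_NOT_PRESENT  [1 reads]

TLB: [["0x6C1C08", "0x37"], ["0x683C06", "0x3D"], ["0x42410", "0x44"]]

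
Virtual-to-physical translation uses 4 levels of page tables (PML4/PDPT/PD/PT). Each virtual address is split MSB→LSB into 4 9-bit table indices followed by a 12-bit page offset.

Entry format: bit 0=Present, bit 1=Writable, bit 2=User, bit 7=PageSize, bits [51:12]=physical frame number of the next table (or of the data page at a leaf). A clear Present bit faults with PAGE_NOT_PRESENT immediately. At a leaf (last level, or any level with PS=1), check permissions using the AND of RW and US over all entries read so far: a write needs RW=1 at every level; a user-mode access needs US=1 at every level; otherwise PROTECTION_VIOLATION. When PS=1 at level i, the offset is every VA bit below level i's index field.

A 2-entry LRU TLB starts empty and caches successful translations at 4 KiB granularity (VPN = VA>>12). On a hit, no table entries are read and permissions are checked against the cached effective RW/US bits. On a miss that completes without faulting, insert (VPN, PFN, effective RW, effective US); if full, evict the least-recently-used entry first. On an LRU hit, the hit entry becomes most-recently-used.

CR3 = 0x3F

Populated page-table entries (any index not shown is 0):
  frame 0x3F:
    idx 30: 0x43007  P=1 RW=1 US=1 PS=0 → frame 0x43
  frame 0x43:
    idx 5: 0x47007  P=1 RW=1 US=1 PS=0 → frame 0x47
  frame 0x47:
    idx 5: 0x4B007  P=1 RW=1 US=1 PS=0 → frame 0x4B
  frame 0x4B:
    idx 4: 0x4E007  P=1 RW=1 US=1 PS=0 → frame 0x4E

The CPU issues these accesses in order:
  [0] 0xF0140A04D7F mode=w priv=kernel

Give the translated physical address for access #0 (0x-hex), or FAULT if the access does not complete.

Walk each access:
#0 VA=0xF0140A04D7F (w,kernel):
  lvl0: tbl 0x3F, slot 30 ⇒ 0x43007 (P1/RW1/US1/PS0)
  lvl1: tbl 0x43, slot 5 ⇒ 0x47007 (P1/RW1/US1/PS0)
  lvl2: tbl 0x47, slot 5 ⇒ 0x4B007 (P1/RW1/US1/PS0)
  lvl3: tbl 0x4B, slot 4 ⇒ 0x4E007 (P1/RW1/US1/PS0)
  ✓ 0x4ED7F  — 4 lookups

Access #0 PA: 0x4ED7F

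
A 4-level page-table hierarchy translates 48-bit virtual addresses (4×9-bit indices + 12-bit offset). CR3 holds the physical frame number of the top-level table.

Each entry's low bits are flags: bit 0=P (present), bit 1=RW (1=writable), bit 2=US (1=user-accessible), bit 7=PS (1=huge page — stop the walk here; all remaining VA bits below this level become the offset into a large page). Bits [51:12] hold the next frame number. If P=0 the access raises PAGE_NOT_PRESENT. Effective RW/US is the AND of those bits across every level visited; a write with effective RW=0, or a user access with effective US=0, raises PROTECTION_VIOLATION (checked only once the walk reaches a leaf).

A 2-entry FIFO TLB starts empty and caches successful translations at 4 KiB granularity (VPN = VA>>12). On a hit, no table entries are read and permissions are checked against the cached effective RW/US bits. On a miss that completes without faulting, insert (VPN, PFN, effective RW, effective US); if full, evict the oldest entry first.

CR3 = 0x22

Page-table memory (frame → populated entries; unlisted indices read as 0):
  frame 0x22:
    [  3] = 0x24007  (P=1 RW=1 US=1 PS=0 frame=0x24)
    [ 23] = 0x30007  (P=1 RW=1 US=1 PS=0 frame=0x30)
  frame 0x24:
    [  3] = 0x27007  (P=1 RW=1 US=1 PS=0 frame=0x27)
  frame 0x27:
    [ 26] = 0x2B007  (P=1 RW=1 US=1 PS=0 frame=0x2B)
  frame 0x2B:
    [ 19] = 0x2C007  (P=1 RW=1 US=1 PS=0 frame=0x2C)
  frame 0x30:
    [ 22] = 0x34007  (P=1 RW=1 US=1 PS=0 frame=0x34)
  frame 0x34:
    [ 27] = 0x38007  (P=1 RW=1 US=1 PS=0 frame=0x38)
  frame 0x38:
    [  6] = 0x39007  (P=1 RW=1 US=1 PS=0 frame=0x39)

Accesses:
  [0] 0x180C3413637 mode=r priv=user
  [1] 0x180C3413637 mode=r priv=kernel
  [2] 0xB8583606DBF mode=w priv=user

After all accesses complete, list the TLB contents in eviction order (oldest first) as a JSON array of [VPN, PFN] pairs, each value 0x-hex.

Walk each access:
#0 VA=0x180C3413637 (r,user):
  L0 @0x22[3] → 0x24007  P=1,RW=1,US=1,PS=0
  L1 @0x24[3] → 0x27007  P=1,RW=1,US=1,PS=0
  L2 @0x27[26] → 0x2B007  P=1,RW=1,US=1,PS=0
  L3 @0x2B[19] → 0x2C007  P=1,RW=1,US=1,PS=0
  ⇒ phys 0x2C637  [4 reads]
#1 VA=0x180C3413637 (r,kernel):
  TLB hit vpn=0x180C3413 → PA=0x2C637
#2 VA=0xB8583606DBF (w,user):
  L0 @0x22[23] → 0x30007  P=1,RW=1,US=1,PS=0
  L1 @0x30[22] → 0x34007  P=1,RW=1,US=1,PS=0
  L2 @0x34[27] → 0x38007  P=1,RW=1,US=1,PS=0
  L3 @0x38[6] → 0x39007  P=1,RW=1,US=1,PS=0
  ⇒ phys 0x39DBF  [4 reads]

TLB: [["0x180C3413", "0x2C"], ["0xB8583606", "0x39"]]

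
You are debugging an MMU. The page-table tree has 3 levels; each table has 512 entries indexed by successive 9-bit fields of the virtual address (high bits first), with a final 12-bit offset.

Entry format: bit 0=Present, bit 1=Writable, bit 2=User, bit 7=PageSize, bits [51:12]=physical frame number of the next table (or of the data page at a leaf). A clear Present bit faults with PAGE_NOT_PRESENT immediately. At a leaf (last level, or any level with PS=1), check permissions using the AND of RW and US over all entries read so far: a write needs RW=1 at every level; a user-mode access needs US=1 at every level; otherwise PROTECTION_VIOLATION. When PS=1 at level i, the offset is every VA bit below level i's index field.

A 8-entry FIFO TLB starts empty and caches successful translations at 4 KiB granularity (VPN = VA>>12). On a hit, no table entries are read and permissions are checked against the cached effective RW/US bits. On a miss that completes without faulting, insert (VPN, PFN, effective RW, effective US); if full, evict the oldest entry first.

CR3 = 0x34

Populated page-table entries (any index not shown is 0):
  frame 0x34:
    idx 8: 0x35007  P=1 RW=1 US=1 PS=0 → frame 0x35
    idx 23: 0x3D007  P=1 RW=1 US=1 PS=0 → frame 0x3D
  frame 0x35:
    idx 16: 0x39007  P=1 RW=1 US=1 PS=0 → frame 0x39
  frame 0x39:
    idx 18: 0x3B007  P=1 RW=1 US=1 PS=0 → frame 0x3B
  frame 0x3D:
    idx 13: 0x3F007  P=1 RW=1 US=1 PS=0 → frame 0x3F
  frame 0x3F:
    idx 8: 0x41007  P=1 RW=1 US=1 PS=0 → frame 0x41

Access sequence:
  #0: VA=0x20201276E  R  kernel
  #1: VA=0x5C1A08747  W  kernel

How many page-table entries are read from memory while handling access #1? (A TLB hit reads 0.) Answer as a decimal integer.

Trace:
#0 VA=0x20201276E (r,kernel):
  L0 @0x34[8] → 0x35007  P=1,RW=1,US=1,PS=0
  L1 @0x35[16] → 0x39007  P=1,RW=1,US=1,PS=0
  L2 @0x39[18] → 0x3B007  P=1,RW=1,US=1,PS=0
  → PA=0x3B76E  (3 entries read)
#1 VA=0x5C1A08747 (w,kernel):
  L0 @0x34[23] → 0x3D007  P=1,RW=1,US=1,PS=0
  L1 @0x3D[13] → 0x3F007  P=1,RW=1,US=1,PS=0
  L2 @0x3F[8] → 0x41007  P=1,RW=1,US=1,PS=0
  → PA=0x41747  (3 entries read)

Entries read for #1: 3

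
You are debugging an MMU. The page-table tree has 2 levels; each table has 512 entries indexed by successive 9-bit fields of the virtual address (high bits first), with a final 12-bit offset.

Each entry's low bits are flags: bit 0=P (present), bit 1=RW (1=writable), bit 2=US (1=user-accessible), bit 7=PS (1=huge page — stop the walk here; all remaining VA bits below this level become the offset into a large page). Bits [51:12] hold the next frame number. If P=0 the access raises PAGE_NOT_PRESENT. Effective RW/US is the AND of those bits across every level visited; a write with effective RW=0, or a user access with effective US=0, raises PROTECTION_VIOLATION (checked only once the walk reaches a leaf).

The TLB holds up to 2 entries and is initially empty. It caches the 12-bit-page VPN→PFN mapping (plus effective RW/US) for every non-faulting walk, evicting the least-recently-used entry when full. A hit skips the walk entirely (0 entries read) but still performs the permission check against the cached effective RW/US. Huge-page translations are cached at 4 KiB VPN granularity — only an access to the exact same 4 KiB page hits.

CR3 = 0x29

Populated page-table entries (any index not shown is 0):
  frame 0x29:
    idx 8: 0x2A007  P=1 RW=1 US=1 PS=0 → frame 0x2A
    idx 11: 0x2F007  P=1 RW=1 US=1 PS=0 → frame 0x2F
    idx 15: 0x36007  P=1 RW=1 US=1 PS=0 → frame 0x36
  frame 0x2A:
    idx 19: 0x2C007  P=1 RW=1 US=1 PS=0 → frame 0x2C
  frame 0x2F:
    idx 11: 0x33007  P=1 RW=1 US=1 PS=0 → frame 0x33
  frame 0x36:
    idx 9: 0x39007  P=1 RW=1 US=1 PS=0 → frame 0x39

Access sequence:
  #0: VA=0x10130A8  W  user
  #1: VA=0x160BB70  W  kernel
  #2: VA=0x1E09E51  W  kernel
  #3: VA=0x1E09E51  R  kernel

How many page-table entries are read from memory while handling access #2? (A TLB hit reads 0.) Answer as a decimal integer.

Per-access translation:
#0 VA=0x10130A8 (w,user):
  L0: frame=0x29 idx=8 entry=0x2A007 [P=1 RW=1 US=1 PS=0]
  L1: frame=0x2A idx=19 entry=0x2C007 [P=1 RW=1 US=1 PS=0]
  → PA=0x2C0A8  (2 entries read)
#1 VA=0x160BB70 (w,kernel):
  L0: frame=0x29 idx=11 entry=0x2F007 [P=1 RW=1 US=1 PS=0]
  L1: frame=0x2F idx=11 entry=0x33007 [P=1 RW=1 US=1 PS=0]
  → PA=0x33B70  (2 entries read)
#2 VA=0x1E09E51 (w,kernel):
  L0: frame=0x29 idx=15 entry=0x36007 [P=1 RW=1 US=1 PS=0]
  L1: frame=0x36 idx=9 entry=0x39007 [P=1 RW=1 US=1 PS=0]
  → PA=0x39E51  (2 entries read)
#3 VA=0x1E09E51 (r,kernel):
  TLB hit vpn=0x1E09 → PA=0x39E51

Entries read for #2: 2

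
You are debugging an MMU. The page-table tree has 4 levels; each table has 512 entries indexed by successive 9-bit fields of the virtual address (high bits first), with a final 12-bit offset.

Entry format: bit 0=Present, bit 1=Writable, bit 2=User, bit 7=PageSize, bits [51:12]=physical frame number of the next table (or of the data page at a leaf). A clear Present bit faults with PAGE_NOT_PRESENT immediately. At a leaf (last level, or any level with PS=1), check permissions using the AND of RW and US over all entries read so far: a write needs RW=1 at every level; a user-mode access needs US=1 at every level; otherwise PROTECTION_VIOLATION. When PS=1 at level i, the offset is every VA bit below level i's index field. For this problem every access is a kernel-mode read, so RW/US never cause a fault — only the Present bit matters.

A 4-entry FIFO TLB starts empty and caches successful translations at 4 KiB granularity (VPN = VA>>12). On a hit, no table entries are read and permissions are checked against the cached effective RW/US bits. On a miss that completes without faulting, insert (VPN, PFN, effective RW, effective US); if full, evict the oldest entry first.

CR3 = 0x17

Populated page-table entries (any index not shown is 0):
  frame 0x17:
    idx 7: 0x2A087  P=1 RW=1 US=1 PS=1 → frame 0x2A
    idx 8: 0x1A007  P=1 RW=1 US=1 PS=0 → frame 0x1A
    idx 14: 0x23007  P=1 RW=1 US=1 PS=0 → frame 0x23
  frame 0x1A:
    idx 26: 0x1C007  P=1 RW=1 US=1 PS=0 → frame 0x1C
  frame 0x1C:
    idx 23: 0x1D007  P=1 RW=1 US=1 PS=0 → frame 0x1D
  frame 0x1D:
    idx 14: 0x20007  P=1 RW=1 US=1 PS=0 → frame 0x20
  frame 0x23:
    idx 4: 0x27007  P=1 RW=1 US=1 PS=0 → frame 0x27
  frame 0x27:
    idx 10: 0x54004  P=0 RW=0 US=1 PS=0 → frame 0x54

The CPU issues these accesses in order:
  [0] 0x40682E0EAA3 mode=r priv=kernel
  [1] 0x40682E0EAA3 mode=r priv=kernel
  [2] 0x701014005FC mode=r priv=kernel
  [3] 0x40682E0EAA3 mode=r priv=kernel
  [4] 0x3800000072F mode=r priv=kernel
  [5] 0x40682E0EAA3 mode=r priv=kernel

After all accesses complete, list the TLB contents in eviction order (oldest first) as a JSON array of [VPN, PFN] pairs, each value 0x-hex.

Walk each access:
#0 VA=0x40682E0EAA3 (r,kernel):
  [0] read 0x17 idx=8: raw=0x1A007 flags P=1 W=1 U=1 S=0
  [1] read 0x1A idx=26: raw=0x1C007 flags P=1 W=1 U=1 S=0
  [2] read 0x1C idx=23: raw=0x1D007 flags P=1 W=1 U=1 S=0
  [3] read 0x1D idx=14: raw=0x20007 flags P=1 W=1 U=1 S=0
  → PA=0x20AA3  (4 entries read)
#1 VA=0x40682E0EAA3 (r,kernel):
  TLB hit vpn=0x40682E0E → PA=0x20AA3
#2 VA=0x701014005FC (r,kernel):
  [0] read 0x17 idx=14: raw=0x23007 flags P=1 W=1 U=1 S=0
  [1] read 0x23 idx=4: raw=0x27007 flags P=1 W=1 U=1 S=0
  [2] read 0x27 idx=10: raw=0x54004 flags P=0 W=0 U=1 S=0
  ✗ PAGE_NOT_PRESENT  [3 reads]
#3 VA=0x40682E0EAA3 (r,kernel):
  TLB hit vpn=0x40682E0E → PA=0x20AA3
#4 VA=0x3800000072F (r,kernel):
  [0] read 0x17 idx=7: raw=0x2A087 flags P=1 W=1 U=1 S=1
  → PA=0x2A72F (huge @L0)  (1 entries read)
#5 VA=0x40682E0EAA3 (r,kernel):
  TLB hit vpn=0x40682E0E → PA=0x20AA3

TLB: [["0x40682E0E", "0x20"], ["0x38000000", "0x2A"]]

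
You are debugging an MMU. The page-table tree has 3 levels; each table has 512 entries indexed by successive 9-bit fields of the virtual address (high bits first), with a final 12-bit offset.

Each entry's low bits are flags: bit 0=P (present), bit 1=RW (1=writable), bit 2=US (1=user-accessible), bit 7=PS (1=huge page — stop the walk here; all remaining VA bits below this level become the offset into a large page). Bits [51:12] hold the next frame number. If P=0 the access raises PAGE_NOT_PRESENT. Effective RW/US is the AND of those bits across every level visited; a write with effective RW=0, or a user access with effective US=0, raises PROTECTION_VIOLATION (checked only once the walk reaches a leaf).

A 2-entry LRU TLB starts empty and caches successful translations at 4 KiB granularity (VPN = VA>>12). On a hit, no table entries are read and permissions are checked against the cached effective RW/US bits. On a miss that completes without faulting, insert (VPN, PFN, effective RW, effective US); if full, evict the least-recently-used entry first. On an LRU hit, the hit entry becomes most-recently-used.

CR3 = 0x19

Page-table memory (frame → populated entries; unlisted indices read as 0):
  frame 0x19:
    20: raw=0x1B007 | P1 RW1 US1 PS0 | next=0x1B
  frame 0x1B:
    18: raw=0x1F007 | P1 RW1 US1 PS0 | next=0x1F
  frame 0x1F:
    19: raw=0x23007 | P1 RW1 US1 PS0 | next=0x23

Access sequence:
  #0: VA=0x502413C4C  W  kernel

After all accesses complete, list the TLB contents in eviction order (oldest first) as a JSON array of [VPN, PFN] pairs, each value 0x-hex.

Trace:
#0 VA=0x502413C4C (w,kernel):
  [0] read 0x19 idx=20: raw=0x1B007 flags P=1 W=1 U=1 S=0
  [1] read 0x1B idx=18: raw=0x1F007 flags P=1 W=1 U=1 S=0
  [2] read 0x1F idx=19: raw=0x23007 flags P=1 W=1 U=1 S=0
  → PA=0x23C4C  (3 entries read)

TLB: [["0x502413", "0x23"]]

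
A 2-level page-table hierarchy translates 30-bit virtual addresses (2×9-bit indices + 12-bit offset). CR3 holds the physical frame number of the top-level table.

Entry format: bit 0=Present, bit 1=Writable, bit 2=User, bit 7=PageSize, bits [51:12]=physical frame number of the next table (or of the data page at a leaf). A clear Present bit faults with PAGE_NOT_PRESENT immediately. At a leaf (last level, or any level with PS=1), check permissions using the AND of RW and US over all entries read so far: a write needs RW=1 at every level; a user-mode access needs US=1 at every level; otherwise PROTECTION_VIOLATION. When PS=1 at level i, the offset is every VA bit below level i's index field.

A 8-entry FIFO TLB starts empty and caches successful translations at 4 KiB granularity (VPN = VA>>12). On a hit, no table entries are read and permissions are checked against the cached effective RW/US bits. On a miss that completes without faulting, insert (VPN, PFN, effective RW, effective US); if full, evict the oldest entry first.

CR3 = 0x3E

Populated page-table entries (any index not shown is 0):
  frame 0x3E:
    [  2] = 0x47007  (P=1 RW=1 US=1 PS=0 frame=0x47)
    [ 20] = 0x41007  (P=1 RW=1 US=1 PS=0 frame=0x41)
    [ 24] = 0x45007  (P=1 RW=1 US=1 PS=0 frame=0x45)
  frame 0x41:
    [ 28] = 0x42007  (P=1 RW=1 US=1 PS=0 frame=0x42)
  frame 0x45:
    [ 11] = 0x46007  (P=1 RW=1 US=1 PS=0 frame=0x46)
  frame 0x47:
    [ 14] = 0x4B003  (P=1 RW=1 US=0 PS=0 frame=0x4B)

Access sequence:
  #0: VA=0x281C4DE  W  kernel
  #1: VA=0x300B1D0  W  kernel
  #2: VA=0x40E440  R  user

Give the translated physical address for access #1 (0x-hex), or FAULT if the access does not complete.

Walk each access:
#0 VA=0x281C4DE (w,kernel):
  L0: frame=0x3E idx=20 entry=0x41007 [P=1 RW=1 US=1 PS=0]
  L1: frame=0x41 idx=28 entry=0x42007 [P=1 RW=1 US=1 PS=0]
  → PA=0x424DE  (2 entries read)
#1 VA=0x300B1D0 (w,kernel):
  L0: frame=0x3E idx=24 entry=0x45007 [P=1 RW=1 US=1 PS=0]
  L1: frame=0x45 idx=11 entry=0x46007 [P=1 RW=1 US=1 PS=0]
  → PA=0x461D0  (2 entries read)
#2 VA=0x40E440 (r,user):
  L0: frame=0x3E idx=2 entry=0x47007 [P=1 RW=1 US=1 PS=0]
  L1: frame=0x47 idx=14 entry=0x4B003 [P=1 RW=1 US=0 PS=0]
  ✗ PROTECTION_VIOLATION  [2 reads]

Access #1 PA: 0x461D0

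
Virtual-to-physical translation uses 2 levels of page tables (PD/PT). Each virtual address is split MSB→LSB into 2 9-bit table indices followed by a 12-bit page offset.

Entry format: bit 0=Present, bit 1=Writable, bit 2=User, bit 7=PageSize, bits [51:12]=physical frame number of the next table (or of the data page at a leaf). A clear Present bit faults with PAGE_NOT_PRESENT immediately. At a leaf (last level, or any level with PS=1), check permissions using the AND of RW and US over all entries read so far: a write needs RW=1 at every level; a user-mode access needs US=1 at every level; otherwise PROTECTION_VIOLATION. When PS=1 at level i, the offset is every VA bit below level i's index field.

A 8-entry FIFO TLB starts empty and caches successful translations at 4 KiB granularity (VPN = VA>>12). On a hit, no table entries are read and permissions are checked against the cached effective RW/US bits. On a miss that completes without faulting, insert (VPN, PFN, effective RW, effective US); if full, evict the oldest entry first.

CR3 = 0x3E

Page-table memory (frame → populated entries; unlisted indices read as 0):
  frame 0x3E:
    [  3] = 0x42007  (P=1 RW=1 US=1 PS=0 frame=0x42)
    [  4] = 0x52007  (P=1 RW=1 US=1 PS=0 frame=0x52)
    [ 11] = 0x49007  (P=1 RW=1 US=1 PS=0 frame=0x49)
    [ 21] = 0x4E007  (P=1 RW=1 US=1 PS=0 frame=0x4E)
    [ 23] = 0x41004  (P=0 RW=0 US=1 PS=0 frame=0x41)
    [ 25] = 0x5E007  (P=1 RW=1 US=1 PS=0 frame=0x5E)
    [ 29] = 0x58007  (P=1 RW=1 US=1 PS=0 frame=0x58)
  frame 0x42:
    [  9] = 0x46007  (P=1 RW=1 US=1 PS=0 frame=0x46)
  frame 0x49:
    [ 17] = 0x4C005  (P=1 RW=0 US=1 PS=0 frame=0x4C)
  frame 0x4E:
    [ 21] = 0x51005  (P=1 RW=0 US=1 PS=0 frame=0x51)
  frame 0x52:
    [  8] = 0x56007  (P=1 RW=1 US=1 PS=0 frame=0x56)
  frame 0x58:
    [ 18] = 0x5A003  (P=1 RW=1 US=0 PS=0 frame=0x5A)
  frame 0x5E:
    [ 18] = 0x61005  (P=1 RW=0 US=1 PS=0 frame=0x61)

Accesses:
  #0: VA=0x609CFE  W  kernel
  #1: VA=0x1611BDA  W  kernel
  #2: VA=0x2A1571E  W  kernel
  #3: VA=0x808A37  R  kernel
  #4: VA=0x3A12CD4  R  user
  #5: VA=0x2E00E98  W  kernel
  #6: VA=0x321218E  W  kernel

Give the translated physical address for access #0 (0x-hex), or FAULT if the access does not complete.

Per-access translation:
#0 VA=0x609CFE (w,kernel):
  L0 @0x3E[3] → 0x42007  P=1,RW=1,US=1,PS=0
  L1 @0x42[9] → 0x46007  P=1,RW=1,US=1,PS=0
  ⇒ phys 0x46CFE  [2 reads]
#1 VA=0x1611BDA (w,kernel):
  L0 @0x3E[11] → 0x49007  P=1,RW=1,US=1,PS=0
  L1 @0x49[17] → 0x4C005  P=1,RW=0,US=1,PS=0
  ✗ PROTECTION_VIOLATION  [2 reads]
#2 VA=0x2A1571E (w,kernel):
  L0 @0x3E[21] → 0x4E007  P=1,RW=1,US=1,PS=0
  L1 @0x4E[21] → 0x51005  P=1,RW=0,US=1,PS=0
  ✗ PROTECTION_VIOLATION  [2 reads]
#3 VA=0x808A37 (r,kernel):
  L0 @0x3E[4] → 0x52007  P=1,RW=1,US=1,PS=0
  L1 @0x52[8] → 0x56007  P=1,RW=1,US=1,PS=0
  ⇒ phys 0x56A37  [2 reads]
#4 VA=0x3A12CD4 (r,user):
  L0 @0x3E[29] → 0x58007  P=1,RW=1,US=1,PS=0
  L1 @0x58[18] → 0x5A003  P=1,RW=1,US=0,PS=0
  ✗ PROTECTION_VIOLATION  [2 reads]
#5 VA=0x2E00E98 (w,kernel):
  L0 @0x3E[23] → 0x41004  P=0,RW=0,US=1,PS=0
  ✗ PAGE_NOT_PRESENT  [1 reads]
#6 VA=0x321218E (w,kernel):
  L0 @0x3E[25] → 0x5E007  P=1,RW=1,US=1,PS=0
  L1 @0x5E[18] → 0x61005  P=1,RW=0,US=1,PS=0
  ✗ PROTECTION_VIOLATION  [2 reads]

Access #0 PA: 0x46CFE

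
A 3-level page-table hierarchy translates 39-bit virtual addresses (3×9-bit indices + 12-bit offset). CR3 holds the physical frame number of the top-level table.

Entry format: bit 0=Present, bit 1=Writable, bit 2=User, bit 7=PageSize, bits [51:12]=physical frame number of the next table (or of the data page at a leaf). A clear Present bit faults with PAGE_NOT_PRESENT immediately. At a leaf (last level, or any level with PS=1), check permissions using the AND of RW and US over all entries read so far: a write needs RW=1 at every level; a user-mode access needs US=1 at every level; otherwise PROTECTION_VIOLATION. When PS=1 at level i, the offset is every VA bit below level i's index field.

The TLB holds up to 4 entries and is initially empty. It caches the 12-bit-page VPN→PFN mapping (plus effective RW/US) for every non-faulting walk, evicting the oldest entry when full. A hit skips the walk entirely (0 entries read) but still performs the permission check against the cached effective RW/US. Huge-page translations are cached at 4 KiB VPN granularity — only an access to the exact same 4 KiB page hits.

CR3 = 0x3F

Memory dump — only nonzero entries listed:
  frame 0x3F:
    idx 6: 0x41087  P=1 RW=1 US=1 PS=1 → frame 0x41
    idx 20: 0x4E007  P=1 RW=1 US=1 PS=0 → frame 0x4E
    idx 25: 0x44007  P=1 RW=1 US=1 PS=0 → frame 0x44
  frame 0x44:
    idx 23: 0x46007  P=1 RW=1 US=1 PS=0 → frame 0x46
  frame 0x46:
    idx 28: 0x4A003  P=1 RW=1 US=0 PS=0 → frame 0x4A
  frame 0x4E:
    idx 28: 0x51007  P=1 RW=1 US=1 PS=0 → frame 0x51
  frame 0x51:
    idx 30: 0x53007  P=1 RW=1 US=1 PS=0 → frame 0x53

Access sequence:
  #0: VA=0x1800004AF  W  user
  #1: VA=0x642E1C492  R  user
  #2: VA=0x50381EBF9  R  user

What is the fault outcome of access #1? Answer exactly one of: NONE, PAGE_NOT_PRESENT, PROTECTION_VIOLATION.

Per-access translation:
#0 VA=0x1800004AF (w,user):
  [0] read 0x3F idx=6: raw=0x41087 flags P=1 W=1 U=1 S=1
  → PA=0x414AF (huge @L0)  (1 entries read)
#1 VA=0x642E1C492 (r,user):
  [0] read 0x3F idx=25: raw=0x44007 flags P=1 W=1 U=1 S=0
  [1] read 0x44 idx=23: raw=0x46007 flags P=1 W=1 U=1 S=0
  [2] read 0x46 idx=28: raw=0x4A003 flags P=1 W=1 U=0 S=0
  → PROTECTION_VIOLATION  (3 entries read)
#2 VA=0x50381EBF9 (r,user):
  [0] read 0x3F idx=20: raw=0x4E007 flags P=1 W=1 U=1 S=0
  [1] read 0x4E idx=28: raw=0x51007 flags P=1 W=1 U=1 S=0
  [2] read 0x51 idx=30: raw=0x53007 flags P=1 W=1 U=1 S=0
  → PA=0x53BF9  (3 entries read)

Access #1 fault: PROTECTION_VIOLATION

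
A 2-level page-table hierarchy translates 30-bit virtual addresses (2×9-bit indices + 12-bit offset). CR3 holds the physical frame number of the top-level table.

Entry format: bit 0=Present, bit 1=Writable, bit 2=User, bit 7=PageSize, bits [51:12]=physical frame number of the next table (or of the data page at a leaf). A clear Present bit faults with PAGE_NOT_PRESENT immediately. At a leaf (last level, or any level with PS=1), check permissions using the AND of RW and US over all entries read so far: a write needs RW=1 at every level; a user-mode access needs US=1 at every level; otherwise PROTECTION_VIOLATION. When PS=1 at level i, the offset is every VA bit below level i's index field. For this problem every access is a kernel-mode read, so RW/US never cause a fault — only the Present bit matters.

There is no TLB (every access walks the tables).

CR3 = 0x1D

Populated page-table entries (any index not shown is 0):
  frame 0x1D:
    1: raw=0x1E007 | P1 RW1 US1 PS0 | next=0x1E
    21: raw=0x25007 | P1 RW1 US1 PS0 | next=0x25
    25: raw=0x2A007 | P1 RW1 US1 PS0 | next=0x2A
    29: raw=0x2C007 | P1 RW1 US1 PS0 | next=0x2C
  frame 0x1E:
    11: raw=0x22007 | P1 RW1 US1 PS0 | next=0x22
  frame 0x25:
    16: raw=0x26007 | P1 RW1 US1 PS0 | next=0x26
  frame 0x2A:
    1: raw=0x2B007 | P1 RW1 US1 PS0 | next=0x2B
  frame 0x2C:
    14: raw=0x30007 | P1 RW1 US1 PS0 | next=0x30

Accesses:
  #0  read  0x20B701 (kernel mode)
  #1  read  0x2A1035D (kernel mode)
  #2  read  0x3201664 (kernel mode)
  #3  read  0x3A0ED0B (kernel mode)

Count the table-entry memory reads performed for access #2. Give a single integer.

Per-access translation:
#0 VA=0x20B701 (r,kernel):
  lvl0: tbl 0x1D, slot 1 ⇒ 0x1E007 (P1/RW1/US1/PS0)
  lvl1: tbl 0x1E, slot 11 ⇒ 0x22007 (P1/RW1/US1/PS0)
  ✓ 0x22701  — 2 lookups
#1 VA=0x2A1035D (r,kernel):
  lvl0: tbl 0x1D, slot 21 ⇒ 0x25007 (P1/RW1/US1/PS0)
  lvl1: tbl 0x25, slot 16 ⇒ 0x26007 (P1/RW1/US1/PS0)
  ✓ 0x2635D  — 2 lookups
#2 VA=0x3201664 (r,kernel):
  lvl0: tbl 0x1D, slot 25 ⇒ 0x2A007 (P1/RW1/US1/PS0)
  lvl1: tbl 0x2A, slot 1 ⇒ 0x2B007 (P1/RW1/US1/PS0)
  ✓ 0x2B664  — 2 lookups
#3 VA=0x3A0ED0B (r,kernel):
  lvl0: tbl 0x1D, slot 29 ⇒ 0x2C007 (P1/RW1/US1/PS0)
  lvl1: tbl 0x2C, slot 14 ⇒ 0x30007 (P1/RW1/US1/PS0)
  ✓ 0x30D0B  — 2 lookups

Entries read for #2: 2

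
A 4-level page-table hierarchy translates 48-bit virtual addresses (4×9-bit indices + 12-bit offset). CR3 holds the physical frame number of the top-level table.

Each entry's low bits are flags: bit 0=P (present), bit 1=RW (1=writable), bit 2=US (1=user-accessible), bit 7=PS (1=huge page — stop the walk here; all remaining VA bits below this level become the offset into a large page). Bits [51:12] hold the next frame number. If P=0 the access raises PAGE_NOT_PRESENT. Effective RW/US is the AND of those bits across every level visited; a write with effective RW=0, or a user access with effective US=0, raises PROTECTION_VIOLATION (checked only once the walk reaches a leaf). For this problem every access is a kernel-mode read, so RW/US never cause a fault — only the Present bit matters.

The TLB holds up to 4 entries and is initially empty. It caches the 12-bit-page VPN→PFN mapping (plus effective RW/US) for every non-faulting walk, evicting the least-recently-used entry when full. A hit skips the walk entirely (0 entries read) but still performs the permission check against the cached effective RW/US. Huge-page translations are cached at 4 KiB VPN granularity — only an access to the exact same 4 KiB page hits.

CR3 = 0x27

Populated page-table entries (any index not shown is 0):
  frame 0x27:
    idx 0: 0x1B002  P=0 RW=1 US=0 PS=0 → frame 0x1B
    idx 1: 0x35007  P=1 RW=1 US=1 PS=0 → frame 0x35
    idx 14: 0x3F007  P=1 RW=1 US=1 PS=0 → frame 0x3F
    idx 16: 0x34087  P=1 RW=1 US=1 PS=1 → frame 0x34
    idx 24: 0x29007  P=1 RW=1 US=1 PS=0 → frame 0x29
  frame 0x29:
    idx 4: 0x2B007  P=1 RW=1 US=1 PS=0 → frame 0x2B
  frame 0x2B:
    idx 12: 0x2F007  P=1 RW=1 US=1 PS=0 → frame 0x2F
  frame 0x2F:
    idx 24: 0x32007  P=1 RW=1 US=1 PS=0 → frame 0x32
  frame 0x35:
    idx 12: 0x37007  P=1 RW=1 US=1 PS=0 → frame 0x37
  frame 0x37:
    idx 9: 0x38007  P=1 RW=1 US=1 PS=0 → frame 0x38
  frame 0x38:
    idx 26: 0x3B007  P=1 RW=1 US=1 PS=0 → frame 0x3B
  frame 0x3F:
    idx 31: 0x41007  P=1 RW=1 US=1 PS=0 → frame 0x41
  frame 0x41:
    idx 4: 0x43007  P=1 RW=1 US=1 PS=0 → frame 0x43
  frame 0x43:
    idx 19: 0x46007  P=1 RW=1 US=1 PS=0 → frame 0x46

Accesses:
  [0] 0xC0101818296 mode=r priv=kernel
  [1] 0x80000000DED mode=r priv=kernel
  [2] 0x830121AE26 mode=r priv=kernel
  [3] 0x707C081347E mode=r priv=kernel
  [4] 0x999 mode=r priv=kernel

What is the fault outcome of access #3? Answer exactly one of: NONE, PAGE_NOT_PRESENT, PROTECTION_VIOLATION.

Walk each access:
#0 VA=0xC0101818296 (r,kernel):
  L0 @0x27[24] → 0x29007  P=1,RW=1,US=1,PS=0
  L1 @0x29[4] → 0x2B007  P=1,RW=1,US=1,PS=0
  L2 @0x2B[12] → 0x2F007  P=1,RW=1,US=1,PS=0
  L3 @0x2F[24] → 0x32007  P=1,RW=1,US=1,PS=0
  → PA=0x32296  (4 entries read)
#1 VA=0x80000000DED (r,kernel):
  L0 @0x27[16] → 0x34087  P=1,RW=1,US=1,PS=1
  → PA=0x34DED (huge @L0)  (1 entries read)
#2 VA=0x830121AE26 (r,kernel):
  L0 @0x27[1] → 0x35007  P=1,RW=1,US=1,PS=0
  L1 @0x35[12] → 0x37007  P=1,RW=1,US=1,PS=0
  L2 @0x37[9] → 0x38007  P=1,RW=1,US=1,PS=0
  L3 @0x38[26] → 0x3B007  P=1,RW=1,US=1,PS=0
  → PA=0x3BE26  (4 entries read)
#3 VA=0x707C081347E (r,kernel):
  L0 @0x27[14] → 0x3F007  P=1,RW=1,US=1,PS=0
  L1 @0x3F[31] → 0x41007  P=1,RW=1,US=1,PS=0
  L2 @0x41[4] → 0x43007  P=1,RW=1,US=1,PS=0
  L3 @0x43[19] → 0x46007  P=1,RW=1,US=1,PS=0
  → PA=0x4647E  (4 entries read)
#4 VA=0x999 (r,kernel):
  L0 @0x27[0] → 0x1B002  P=0,RW=1,US=0,PS=0
  ✗ PAGE_NOT_PRESENT  [1 reads]

Access #3 fault: NONE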